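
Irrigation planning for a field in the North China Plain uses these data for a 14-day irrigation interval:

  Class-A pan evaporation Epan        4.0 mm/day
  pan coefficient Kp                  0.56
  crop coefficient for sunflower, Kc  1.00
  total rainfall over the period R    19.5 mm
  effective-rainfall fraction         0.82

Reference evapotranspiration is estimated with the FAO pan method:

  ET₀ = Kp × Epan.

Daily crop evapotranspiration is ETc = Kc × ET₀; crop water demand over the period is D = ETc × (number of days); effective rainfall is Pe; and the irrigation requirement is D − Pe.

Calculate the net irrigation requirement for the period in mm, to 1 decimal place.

ET₀ = 0.56 × 4.0 = 2.2400 mm/d
ETc = Kc × ET₀ = 1.00 × 2.2400 = 2.2400 mm/d
Crop demand D = ETc × 14 d = 2.2400 × 14 = 31.360 mm
Pe = 0.82 × 19.5 = 15.990 mm
D − Pe = 31.360 − 15.990 = 15.370 mm

15.4 mm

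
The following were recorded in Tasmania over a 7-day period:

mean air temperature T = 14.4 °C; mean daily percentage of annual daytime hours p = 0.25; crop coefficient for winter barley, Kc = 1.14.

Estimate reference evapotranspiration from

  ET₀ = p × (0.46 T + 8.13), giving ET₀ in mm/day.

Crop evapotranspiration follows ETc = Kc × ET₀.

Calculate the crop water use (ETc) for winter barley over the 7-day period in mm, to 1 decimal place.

ET₀ = 0.25 × (0.46 × 14.4 + 8.13) = 0.25 × 14.754 = 3.6885 mm/d
ETc = Kc × ET₀ = 1.14 × 3.6885 = 4.2049 mm/d
Over 7 days: 4.2049 × 7 = 29.434 mm

29.4 mm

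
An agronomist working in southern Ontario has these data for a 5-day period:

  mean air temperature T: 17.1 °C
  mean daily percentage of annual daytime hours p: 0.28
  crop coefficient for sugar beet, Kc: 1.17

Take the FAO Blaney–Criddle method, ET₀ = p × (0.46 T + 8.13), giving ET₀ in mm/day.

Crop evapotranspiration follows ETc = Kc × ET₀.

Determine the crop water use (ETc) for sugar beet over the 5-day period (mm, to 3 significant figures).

ET₀ = 0.28 × (0.46 × 17.1 + 8.13) = 0.28 × 15.996 = 4.4789 mm/d
ETc = Kc × ET₀ = 1.17 × 4.4789 = 5.2403 mm/d
Over 5 days: 5.2403 × 5 = 26.202 mm

26.2 mm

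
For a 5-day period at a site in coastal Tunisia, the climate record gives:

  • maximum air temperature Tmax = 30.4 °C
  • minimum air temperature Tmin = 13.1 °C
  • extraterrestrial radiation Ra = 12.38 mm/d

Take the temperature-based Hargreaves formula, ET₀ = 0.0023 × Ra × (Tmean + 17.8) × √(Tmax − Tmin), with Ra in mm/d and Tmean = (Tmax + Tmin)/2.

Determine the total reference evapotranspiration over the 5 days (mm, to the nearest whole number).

23 mm

Tmean = (30.4 + 13.1)/2 = 21.75 °C
ET₀ = 0.0023 × 12.38 × (21.75 + 17.8) × √17.3 = 0.0023 × 12.38 × 39.55 × 4.1593 = 4.6840 mm/d
Over 5 days: 4.6840 × 5 = 23.420 mm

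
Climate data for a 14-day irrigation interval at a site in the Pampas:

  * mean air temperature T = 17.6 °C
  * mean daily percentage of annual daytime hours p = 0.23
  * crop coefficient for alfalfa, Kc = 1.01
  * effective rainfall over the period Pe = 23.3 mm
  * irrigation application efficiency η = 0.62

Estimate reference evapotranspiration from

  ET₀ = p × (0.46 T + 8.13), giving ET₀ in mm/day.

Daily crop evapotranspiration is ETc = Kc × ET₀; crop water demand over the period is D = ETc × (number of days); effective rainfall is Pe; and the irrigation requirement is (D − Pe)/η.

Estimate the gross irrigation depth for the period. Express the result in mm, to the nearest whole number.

ET₀ = 0.23 × (0.46 × 17.6 + 8.13) = 0.23 × 16.226 = 3.7320 mm/d
ETc = Kc × ET₀ = 1.01 × 3.7320 = 3.7693 mm/d
Crop demand D = ETc × 14 d = 3.7693 × 14 = 52.770 mm
D − Pe = 52.770 − 23.3 = 29.470 mm
Gross irrigation = 29.470 / 0.62 = 47.532 mm

48 mm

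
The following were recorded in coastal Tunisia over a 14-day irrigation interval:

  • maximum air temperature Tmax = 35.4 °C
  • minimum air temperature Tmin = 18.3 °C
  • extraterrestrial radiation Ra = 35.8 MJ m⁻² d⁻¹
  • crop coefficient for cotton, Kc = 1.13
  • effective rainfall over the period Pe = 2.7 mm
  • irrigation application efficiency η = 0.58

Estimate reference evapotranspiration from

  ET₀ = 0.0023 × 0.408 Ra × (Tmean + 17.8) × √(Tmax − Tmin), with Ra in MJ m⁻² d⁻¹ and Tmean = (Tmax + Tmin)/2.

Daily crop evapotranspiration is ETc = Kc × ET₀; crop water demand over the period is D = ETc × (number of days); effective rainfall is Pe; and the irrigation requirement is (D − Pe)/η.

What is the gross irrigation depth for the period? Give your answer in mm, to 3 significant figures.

165 mm

Tmean = (35.4 + 18.3)/2 = 26.85 °C
0.408 Ra = 0.408 × 35.8 = 14.6064 mm/d equivalent
ET₀ = 0.0023 × 14.6064 × (26.85 + 17.8) × √17.1 = 0.0023 × 14.6064 × 44.65 × 4.1352 = 6.2028 mm/d
ETc = Kc × ET₀ = 1.13 × 6.2028 = 7.0092 mm/d
Crop demand D = ETc × 14 d = 7.0092 × 14 = 98.129 mm
D − Pe = 98.129 − 2.7 = 95.429 mm
Gross irrigation = 95.429 / 0.58 = 164.533 mm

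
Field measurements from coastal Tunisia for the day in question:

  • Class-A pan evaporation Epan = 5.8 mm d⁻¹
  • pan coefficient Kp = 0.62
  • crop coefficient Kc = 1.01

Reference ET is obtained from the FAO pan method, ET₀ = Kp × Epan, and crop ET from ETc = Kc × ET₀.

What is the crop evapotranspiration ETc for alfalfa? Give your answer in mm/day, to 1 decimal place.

3.6 mm/day

ET₀ = 0.62 × 5.8 = 3.5960 mm/d
ETc = Kc × ET₀ = 1.01 × 3.5960 = 3.6320 mm/d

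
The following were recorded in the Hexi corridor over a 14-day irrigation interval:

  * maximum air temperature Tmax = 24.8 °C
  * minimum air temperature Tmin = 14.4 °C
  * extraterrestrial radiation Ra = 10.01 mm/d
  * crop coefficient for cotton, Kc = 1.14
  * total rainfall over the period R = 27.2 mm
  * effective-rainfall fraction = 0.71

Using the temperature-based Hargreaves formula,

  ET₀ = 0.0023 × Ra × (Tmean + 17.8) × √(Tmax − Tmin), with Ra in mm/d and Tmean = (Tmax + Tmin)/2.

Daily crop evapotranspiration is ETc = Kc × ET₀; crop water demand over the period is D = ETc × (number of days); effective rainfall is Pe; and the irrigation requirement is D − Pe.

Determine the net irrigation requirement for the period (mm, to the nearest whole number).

Tmean = (24.8 + 14.4)/2 = 19.60 °C
ET₀ = 0.0023 × 10.01 × (19.60 + 17.8) × √10.4 = 0.0023 × 10.01 × 37.40 × 3.2249 = 2.7768 mm/d
ETc = Kc × ET₀ = 1.14 × 2.7768 = 3.1656 mm/d
Crop demand D = ETc × 14 d = 3.1656 × 14 = 44.318 mm
Pe = 0.71 × 27.2 = 19.312 mm
D − Pe = 44.318 − 19.312 = 25.006 mm

25 mm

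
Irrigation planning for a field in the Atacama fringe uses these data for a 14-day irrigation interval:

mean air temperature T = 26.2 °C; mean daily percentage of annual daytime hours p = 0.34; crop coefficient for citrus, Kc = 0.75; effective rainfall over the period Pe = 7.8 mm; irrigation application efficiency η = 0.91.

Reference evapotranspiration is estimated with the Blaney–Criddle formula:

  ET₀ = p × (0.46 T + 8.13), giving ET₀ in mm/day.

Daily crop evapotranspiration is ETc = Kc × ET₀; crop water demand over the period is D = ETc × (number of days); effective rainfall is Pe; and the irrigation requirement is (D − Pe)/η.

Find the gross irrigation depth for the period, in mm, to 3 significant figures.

70.6 mm

ET₀ = 0.34 × (0.46 × 26.2 + 8.13) = 0.34 × 20.182 = 6.8619 mm/d
ETc = Kc × ET₀ = 0.75 × 6.8619 = 5.1464 mm/d
Crop demand D = ETc × 14 d = 5.1464 × 14 = 72.050 mm
D − Pe = 72.050 − 7.8 = 64.250 mm
Gross irrigation = 64.250 / 0.91 = 70.604 mm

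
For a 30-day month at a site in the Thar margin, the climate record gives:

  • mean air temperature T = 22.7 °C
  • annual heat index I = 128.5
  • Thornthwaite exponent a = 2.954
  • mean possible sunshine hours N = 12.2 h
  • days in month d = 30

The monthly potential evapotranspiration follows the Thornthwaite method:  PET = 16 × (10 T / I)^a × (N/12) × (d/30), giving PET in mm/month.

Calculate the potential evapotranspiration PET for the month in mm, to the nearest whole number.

10T/I = 10 × 22.7 / 128.5 = 1.7665
(10T/I)^a = 1.7665^2.954 = 5.3700
Uncorrected PET = 16 × 5.3700 = 85.920 mm
Correction = (N/12)(d/30) = (12.2/12)(30/30) = 1.0167
PET = 85.920 × 1.0167 = 87.355 mm/month

87 mm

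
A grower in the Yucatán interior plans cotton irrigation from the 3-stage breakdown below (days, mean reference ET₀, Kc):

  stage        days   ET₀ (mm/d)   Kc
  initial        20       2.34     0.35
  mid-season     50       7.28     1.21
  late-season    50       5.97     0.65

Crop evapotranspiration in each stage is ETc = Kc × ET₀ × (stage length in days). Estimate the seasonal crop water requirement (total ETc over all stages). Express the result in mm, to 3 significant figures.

initial: 0.35 × 2.34 × 20 = 16.38 mm
mid-season: 1.21 × 7.28 × 50 = 440.44 mm
late-season: 0.65 × 5.97 × 50 = 194.03 mm
Seasonal total = 650.85 mm

651 mm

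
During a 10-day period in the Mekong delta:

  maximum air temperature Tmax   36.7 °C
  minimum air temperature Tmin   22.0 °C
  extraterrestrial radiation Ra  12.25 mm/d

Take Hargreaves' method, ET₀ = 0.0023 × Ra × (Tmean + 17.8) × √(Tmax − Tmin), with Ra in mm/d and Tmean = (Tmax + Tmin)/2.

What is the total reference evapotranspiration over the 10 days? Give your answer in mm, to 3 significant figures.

50.9 mm

Tmean = (36.7 + 22.0)/2 = 29.35 °C
ET₀ = 0.0023 × 12.25 × (29.35 + 17.8) × √14.7 = 0.0023 × 12.25 × 47.15 × 3.8341 = 5.0934 mm/d
Over 10 days: 5.0934 × 10 = 50.934 mm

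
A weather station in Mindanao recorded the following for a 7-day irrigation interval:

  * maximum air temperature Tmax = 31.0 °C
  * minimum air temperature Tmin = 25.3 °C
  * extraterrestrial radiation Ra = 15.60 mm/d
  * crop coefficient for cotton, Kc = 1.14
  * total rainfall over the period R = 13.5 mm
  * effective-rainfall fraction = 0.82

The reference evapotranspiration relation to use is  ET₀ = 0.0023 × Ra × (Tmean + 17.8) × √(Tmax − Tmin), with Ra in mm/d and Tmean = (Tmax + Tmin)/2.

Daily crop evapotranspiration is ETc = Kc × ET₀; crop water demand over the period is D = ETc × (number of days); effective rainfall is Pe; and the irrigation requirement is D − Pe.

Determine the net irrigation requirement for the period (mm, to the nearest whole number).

Tmean = (31.0 + 25.3)/2 = 28.15 °C
ET₀ = 0.0023 × 15.60 × (28.15 + 17.8) × √5.7 = 0.0023 × 15.60 × 45.95 × 2.3875 = 3.9362 mm/d
ETc = Kc × ET₀ = 1.14 × 3.9362 = 4.4873 mm/d
Crop demand D = ETc × 7 d = 4.4873 × 7 = 31.411 mm
Pe = 0.82 × 13.5 = 11.070 mm
D − Pe = 31.411 − 11.070 = 20.341 mm

20 mm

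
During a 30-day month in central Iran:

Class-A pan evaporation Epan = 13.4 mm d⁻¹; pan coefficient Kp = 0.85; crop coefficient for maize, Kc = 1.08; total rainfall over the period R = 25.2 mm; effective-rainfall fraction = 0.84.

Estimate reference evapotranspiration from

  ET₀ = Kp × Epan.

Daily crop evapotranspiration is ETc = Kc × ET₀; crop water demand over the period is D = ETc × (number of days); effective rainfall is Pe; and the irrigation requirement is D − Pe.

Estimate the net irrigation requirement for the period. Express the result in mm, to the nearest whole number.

348 mm

ET₀ = 0.85 × 13.4 = 11.3900 mm/d
ETc = Kc × ET₀ = 1.08 × 11.3900 = 12.3012 mm/d
Crop demand D = ETc × 30 d = 12.3012 × 30 = 369.036 mm
Pe = 0.84 × 25.2 = 21.168 mm
D − Pe = 369.036 − 21.168 = 347.868 mm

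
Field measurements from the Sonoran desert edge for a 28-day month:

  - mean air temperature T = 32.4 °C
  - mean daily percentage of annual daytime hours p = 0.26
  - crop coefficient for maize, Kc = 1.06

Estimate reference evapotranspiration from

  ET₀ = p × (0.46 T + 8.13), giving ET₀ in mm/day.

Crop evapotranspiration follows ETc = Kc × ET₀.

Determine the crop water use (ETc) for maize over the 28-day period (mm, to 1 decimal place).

177.7 mm

ET₀ = 0.26 × (0.46 × 32.4 + 8.13) = 0.26 × 23.034 = 5.9888 mm/d
ETc = Kc × ET₀ = 1.06 × 5.9888 = 6.3481 mm/d
Over 28 days: 6.3481 × 28 = 177.747 mm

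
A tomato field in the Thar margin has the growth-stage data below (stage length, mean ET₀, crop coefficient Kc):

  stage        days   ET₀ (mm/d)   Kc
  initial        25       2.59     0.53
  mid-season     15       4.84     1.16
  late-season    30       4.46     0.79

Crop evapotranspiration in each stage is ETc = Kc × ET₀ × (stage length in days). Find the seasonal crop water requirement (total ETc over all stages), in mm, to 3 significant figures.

224 mm

initial: 0.53 × 2.59 × 25 = 34.32 mm
mid-season: 1.16 × 4.84 × 15 = 84.22 mm
late-season: 0.79 × 4.46 × 30 = 105.70 mm
Seasonal total = 224.24 mm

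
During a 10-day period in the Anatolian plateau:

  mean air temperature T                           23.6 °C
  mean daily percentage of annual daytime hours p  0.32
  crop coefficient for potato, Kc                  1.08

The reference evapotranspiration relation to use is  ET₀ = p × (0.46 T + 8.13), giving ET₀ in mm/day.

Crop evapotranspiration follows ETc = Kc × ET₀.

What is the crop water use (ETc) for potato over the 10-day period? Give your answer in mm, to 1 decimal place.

65.6 mm

ET₀ = 0.32 × (0.46 × 23.6 + 8.13) = 0.32 × 18.986 = 6.0755 mm/d
ETc = Kc × ET₀ = 1.08 × 6.0755 = 6.5615 mm/d
Over 10 days: 6.5615 × 10 = 65.615 mm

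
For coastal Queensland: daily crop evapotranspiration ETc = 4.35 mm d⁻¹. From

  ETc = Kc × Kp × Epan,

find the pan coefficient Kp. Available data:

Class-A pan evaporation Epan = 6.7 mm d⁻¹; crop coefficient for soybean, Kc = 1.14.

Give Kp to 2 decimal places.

0.57

ETc = Kc × Kp × Epan  ⇒  Kp = ETc / (Kc × Epan)
Kp = 4.35 / (1.14 × 6.7) = 4.35 / 7.638 = 0.5695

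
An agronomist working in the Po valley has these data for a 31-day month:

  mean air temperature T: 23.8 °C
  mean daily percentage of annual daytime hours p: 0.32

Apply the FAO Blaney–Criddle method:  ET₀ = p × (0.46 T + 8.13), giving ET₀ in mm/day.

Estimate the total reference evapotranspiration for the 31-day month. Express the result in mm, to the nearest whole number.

ET₀ = 0.32 × (0.46 × 23.8 + 8.13) = 0.32 × 19.078 = 6.1050 mm/d
Monthly total = 6.1050 × 31 = 189.255 mm

189 mm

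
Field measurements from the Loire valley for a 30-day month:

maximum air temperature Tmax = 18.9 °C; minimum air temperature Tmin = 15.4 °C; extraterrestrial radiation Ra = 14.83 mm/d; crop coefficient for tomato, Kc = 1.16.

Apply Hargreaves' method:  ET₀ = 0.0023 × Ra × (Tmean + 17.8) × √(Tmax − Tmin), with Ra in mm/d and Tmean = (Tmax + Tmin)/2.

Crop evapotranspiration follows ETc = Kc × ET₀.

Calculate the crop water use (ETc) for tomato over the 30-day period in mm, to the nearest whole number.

Tmean = (18.9 + 15.4)/2 = 17.15 °C
ET₀ = 0.0023 × 14.83 × (17.15 + 17.8) × √3.5 = 0.0023 × 14.83 × 34.95 × 1.8708 = 2.2302 mm/d
ETc = Kc × ET₀ = 1.16 × 2.2302 = 2.5870 mm/d
Over 30 days: 2.5870 × 30 = 77.610 mm

78 mm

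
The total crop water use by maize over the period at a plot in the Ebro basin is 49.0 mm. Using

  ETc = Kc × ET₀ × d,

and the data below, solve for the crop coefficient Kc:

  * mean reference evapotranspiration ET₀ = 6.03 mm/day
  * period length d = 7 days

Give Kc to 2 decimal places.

ETc = Kc × ET₀ × d  ⇒  Kc = ETc / (ET₀ × d)
Kc = 49.0 / (6.03 × 7) = 49.0 / 42.21 = 1.1609

1.16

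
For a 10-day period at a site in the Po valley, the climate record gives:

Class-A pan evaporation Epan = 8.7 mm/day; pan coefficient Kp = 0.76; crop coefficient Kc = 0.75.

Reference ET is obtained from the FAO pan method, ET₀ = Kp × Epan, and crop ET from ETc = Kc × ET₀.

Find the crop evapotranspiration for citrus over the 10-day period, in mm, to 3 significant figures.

ET₀ = 0.76 × 8.7 = 6.6120 mm/d
ETc = Kc × ET₀ = 0.75 × 6.6120 = 4.9590 mm/d
Over 10 days: 4.9590 × 10 = 49.590 mm

49.6 mm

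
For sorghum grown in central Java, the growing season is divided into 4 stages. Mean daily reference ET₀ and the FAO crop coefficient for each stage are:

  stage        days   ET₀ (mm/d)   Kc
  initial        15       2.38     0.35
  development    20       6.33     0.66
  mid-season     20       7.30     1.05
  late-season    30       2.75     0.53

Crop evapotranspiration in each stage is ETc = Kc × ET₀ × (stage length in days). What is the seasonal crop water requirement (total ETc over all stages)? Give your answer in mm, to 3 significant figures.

293 mm

initial: 0.35 × 2.38 × 15 = 12.50 mm
development: 0.66 × 6.33 × 20 = 83.56 mm
mid-season: 1.05 × 7.30 × 20 = 153.30 mm
late-season: 0.53 × 2.75 × 30 = 43.73 mm
Seasonal total = 293.09 mm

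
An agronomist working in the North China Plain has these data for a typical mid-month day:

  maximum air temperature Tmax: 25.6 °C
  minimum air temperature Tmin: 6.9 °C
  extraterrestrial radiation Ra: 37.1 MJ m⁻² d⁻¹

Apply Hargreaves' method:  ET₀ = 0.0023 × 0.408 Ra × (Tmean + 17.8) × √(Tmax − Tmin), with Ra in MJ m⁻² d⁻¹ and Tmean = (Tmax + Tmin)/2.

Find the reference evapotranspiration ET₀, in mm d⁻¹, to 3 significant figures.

Tmean = (25.6 + 6.9)/2 = 16.25 °C
0.408 Ra = 0.408 × 37.1 = 15.1368 mm/d equivalent
ET₀ = 0.0023 × 15.1368 × (16.25 + 17.8) × √18.7 = 0.0023 × 15.1368 × 34.05 × 4.3243 = 5.1262 mm/d

5.13 mm d⁻¹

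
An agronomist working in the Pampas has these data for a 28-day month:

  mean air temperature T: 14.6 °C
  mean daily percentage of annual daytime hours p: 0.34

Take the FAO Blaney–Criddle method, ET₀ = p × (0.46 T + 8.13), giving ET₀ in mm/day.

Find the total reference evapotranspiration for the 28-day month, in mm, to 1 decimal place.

141.3 mm

ET₀ = 0.34 × (0.46 × 14.6 + 8.13) = 0.34 × 14.846 = 5.0476 mm/d
Monthly total = 5.0476 × 28 = 141.333 mm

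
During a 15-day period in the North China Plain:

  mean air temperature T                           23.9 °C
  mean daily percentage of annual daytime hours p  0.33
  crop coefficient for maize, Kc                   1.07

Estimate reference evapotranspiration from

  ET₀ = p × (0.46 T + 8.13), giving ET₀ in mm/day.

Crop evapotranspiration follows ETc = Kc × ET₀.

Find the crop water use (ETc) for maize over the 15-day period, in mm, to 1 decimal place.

101.3 mm

ET₀ = 0.33 × (0.46 × 23.9 + 8.13) = 0.33 × 19.124 = 6.3109 mm/d
ETc = Kc × ET₀ = 1.07 × 6.3109 = 6.7527 mm/d
Over 15 days: 6.7527 × 15 = 101.291 mm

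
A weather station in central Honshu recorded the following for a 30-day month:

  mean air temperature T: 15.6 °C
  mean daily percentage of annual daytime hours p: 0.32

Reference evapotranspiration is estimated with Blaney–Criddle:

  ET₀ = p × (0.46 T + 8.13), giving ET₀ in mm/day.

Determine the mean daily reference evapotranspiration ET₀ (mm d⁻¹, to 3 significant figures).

4.90 mm d⁻¹

ET₀ = 0.32 × (0.46 × 15.6 + 8.13) = 0.32 × 15.306 = 4.8979 mm/d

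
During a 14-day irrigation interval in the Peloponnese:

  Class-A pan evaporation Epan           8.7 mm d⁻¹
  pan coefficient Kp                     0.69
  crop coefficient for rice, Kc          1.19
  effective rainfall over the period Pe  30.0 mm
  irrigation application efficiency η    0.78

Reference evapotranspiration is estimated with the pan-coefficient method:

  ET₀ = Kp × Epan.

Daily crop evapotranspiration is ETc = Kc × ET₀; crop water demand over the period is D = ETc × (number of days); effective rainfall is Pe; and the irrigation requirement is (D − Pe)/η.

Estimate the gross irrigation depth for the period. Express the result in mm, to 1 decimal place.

89.8 mm

ET₀ = 0.69 × 8.7 = 6.0030 mm/d
ETc = Kc × ET₀ = 1.19 × 6.0030 = 7.1436 mm/d
Crop demand D = ETc × 14 d = 7.1436 × 14 = 100.010 mm
D − Pe = 100.010 − 30.0 = 70.010 mm
Gross irrigation = 70.010 / 0.78 = 89.756 mm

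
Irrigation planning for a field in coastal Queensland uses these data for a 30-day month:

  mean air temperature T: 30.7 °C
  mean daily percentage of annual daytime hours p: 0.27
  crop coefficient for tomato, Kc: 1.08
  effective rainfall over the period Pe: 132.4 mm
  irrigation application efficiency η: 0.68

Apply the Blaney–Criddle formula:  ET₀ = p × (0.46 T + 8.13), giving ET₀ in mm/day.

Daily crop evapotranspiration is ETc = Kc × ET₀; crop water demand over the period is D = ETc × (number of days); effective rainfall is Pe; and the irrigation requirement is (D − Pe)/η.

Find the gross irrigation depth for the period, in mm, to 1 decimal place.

ET₀ = 0.27 × (0.46 × 30.7 + 8.13) = 0.27 × 22.252 = 6.0080 mm/d
ETc = Kc × ET₀ = 1.08 × 6.0080 = 6.4886 mm/d
Crop demand D = ETc × 30 d = 6.4886 × 30 = 194.658 mm
D − Pe = 194.658 − 132.4 = 62.258 mm
Gross irrigation = 62.258 / 0.68 = 91.556 mm

91.6 mm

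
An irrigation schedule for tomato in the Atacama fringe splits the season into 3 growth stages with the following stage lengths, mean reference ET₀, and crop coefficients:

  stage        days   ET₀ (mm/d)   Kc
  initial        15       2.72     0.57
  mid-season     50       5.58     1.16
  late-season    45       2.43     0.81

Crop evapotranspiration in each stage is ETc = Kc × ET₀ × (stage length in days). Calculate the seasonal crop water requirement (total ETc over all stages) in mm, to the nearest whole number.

initial: 0.57 × 2.72 × 15 = 23.26 mm
mid-season: 1.16 × 5.58 × 50 = 323.64 mm
late-season: 0.81 × 2.43 × 45 = 88.57 mm
Seasonal total = 435.47 mm

435 mm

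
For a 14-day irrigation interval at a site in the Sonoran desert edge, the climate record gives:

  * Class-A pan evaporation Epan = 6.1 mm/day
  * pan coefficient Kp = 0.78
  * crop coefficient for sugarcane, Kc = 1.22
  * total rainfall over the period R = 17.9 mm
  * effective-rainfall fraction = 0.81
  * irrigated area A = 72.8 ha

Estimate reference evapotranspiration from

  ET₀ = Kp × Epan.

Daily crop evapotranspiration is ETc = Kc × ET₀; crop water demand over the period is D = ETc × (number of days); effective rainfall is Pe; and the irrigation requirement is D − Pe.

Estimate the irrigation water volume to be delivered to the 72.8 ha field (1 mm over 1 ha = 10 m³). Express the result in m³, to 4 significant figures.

48610 m³

ET₀ = 0.78 × 6.1 = 4.7580 mm/d
ETc = Kc × ET₀ = 1.22 × 4.7580 = 5.8048 mm/d
Crop demand D = ETc × 14 d = 5.8048 × 14 = 81.267 mm
Pe = 0.81 × 17.9 = 14.499 mm
D − Pe = 81.267 − 14.499 = 66.768 mm
Volume = 66.768 mm × 72.8 ha × 10 = 48607.1 m³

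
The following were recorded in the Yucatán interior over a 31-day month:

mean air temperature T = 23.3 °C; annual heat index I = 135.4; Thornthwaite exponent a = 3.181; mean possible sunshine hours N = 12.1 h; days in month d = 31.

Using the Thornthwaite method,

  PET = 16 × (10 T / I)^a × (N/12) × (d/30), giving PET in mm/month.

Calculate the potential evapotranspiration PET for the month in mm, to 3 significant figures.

93.7 mm

10T/I = 10 × 23.3 / 135.4 = 1.7208
(10T/I)^a = 1.7208^3.181 = 5.6216
Uncorrected PET = 16 × 5.6216 = 89.946 mm
Correction = (N/12)(d/30) = (12.1/12)(31/30) = 1.0419
PET = 89.946 × 1.0419 = 93.715 mm/month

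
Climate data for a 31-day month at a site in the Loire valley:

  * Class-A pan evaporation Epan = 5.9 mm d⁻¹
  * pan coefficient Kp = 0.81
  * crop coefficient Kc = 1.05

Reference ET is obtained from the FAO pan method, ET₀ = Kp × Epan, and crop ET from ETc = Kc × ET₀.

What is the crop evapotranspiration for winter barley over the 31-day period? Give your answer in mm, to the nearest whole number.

ET₀ = 0.81 × 5.9 = 4.7790 mm/d
ETc = Kc × ET₀ = 1.05 × 4.7790 = 5.0180 mm/d
Over 31 days: 5.0180 × 31 = 155.558 mm

156 mm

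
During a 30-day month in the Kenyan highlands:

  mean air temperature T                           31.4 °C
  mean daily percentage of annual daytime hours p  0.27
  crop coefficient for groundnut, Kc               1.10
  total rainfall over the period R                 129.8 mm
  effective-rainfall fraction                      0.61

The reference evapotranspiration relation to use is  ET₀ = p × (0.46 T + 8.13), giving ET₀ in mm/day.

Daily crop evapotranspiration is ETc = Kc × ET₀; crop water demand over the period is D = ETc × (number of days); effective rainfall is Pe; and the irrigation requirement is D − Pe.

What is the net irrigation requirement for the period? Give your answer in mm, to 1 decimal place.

122.0 mm

ET₀ = 0.27 × (0.46 × 31.4 + 8.13) = 0.27 × 22.574 = 6.0950 mm/d
ETc = Kc × ET₀ = 1.10 × 6.0950 = 6.7045 mm/d
Crop demand D = ETc × 30 d = 6.7045 × 30 = 201.135 mm
Pe = 0.61 × 129.8 = 79.178 mm
D − Pe = 201.135 − 79.178 = 121.957 mm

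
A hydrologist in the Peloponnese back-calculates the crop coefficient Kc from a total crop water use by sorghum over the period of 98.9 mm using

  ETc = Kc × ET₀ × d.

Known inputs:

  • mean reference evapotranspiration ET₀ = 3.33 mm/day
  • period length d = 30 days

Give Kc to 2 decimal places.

ETc = Kc × ET₀ × d  ⇒  Kc = ETc / (ET₀ × d)
Kc = 98.9 / (3.33 × 30) = 98.9 / 99.90 = 0.9900

0.99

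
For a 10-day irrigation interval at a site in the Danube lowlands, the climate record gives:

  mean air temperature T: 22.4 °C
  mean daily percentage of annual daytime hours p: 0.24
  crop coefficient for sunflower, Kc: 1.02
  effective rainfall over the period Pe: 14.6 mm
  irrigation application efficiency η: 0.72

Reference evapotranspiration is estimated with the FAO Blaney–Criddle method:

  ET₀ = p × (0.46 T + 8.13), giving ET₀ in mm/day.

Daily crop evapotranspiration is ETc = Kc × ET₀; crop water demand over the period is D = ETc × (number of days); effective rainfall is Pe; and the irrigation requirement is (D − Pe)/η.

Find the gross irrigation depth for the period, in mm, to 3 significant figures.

ET₀ = 0.24 × (0.46 × 22.4 + 8.13) = 0.24 × 18.434 = 4.4242 mm/d
ETc = Kc × ET₀ = 1.02 × 4.4242 = 4.5127 mm/d
Crop demand D = ETc × 10 d = 4.5127 × 10 = 45.127 mm
D − Pe = 45.127 − 14.6 = 30.527 mm
Gross irrigation = 30.527 / 0.72 = 42.399 mm

42.4 mm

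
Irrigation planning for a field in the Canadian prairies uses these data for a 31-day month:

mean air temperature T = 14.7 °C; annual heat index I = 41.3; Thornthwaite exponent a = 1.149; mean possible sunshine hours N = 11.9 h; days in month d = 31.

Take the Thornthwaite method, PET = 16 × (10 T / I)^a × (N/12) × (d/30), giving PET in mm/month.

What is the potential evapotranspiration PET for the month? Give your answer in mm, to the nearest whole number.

71 mm

10T/I = 10 × 14.7 / 41.3 = 3.5593
(10T/I)^a = 3.5593^1.149 = 4.3005
Uncorrected PET = 16 × 4.3005 = 68.808 mm
Correction = (N/12)(d/30) = (11.9/12)(31/30) = 1.0247
PET = 68.808 × 1.0247 = 70.508 mm/month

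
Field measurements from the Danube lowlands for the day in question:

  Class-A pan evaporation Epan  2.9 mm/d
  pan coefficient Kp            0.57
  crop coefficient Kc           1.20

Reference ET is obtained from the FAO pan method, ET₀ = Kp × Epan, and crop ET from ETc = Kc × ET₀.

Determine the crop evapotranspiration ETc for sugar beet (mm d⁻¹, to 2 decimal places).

1.98 mm d⁻¹

ET₀ = 0.57 × 2.9 = 1.6530 mm/d
ETc = Kc × ET₀ = 1.20 × 1.6530 = 1.9836 mm/d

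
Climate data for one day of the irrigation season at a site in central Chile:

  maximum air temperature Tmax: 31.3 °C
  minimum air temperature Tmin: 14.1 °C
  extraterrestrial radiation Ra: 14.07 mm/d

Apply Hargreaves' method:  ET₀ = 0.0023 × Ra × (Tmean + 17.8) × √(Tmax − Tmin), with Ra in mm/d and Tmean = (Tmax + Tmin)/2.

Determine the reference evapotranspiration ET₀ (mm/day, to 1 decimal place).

5.4 mm/day

Tmean = (31.3 + 14.1)/2 = 22.70 °C
ET₀ = 0.0023 × 14.07 × (22.70 + 17.8) × √17.2 = 0.0023 × 14.07 × 40.50 × 4.1473 = 5.4355 mm/d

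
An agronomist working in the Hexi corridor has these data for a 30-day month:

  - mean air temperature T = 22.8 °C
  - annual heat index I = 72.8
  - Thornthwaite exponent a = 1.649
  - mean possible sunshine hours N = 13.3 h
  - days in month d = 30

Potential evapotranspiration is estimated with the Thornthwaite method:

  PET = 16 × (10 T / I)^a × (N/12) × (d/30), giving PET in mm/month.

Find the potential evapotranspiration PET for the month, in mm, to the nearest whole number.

10T/I = 10 × 22.8 / 72.8 = 3.1319
(10T/I)^a = 3.1319^1.649 = 6.5703
Uncorrected PET = 16 × 6.5703 = 105.125 mm
Correction = (N/12)(d/30) = (13.3/12)(30/30) = 1.1083
PET = 105.125 × 1.1083 = 116.510 mm/month

117 mm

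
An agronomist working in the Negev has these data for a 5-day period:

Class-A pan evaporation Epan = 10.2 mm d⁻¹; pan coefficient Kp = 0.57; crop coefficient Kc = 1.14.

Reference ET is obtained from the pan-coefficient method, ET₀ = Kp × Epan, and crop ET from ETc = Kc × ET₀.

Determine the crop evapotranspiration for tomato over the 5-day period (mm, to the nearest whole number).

ET₀ = 0.57 × 10.2 = 5.8140 mm/d
ETc = Kc × ET₀ = 1.14 × 5.8140 = 6.6280 mm/d
Over 5 days: 6.6280 × 5 = 33.140 mm

33 mm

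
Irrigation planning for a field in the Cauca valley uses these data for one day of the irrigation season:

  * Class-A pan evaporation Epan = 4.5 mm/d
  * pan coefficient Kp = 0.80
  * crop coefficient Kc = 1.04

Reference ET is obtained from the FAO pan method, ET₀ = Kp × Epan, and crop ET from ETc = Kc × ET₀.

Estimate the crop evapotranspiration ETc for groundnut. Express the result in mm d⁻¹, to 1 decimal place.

ET₀ = 0.80 × 4.5 = 3.6000 mm/d
ETc = Kc × ET₀ = 1.04 × 3.6000 = 3.7440 mm/d

3.7 mm d⁻¹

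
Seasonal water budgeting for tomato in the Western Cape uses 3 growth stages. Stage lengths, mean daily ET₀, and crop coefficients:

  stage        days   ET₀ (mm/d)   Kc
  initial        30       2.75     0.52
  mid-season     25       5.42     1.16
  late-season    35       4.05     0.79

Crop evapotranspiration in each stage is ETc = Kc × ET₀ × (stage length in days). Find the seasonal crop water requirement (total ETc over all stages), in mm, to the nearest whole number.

312 mm

initial: 0.52 × 2.75 × 30 = 42.90 mm
mid-season: 1.16 × 5.42 × 25 = 157.18 mm
late-season: 0.79 × 4.05 × 35 = 111.98 mm
Seasonal total = 312.06 mm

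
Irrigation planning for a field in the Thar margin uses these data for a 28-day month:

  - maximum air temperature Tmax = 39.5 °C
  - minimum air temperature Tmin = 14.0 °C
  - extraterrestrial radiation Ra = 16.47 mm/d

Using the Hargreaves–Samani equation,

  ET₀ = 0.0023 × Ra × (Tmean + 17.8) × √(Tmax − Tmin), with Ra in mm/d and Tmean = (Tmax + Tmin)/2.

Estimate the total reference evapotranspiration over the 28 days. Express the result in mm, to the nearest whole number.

Tmean = (39.5 + 14.0)/2 = 26.75 °C
ET₀ = 0.0023 × 16.47 × (26.75 + 17.8) × √25.5 = 0.0023 × 16.47 × 44.55 × 5.0498 = 8.5220 mm/d
Over 28 days: 8.5220 × 28 = 238.616 mm

239 mm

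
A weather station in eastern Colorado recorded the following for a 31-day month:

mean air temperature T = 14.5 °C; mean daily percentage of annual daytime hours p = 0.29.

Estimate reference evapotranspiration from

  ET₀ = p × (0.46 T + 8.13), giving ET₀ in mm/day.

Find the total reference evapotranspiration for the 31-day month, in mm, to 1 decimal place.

ET₀ = 0.29 × (0.46 × 14.5 + 8.13) = 0.29 × 14.800 = 4.2920 mm/d
Monthly total = 4.2920 × 31 = 133.052 mm

133.1 mm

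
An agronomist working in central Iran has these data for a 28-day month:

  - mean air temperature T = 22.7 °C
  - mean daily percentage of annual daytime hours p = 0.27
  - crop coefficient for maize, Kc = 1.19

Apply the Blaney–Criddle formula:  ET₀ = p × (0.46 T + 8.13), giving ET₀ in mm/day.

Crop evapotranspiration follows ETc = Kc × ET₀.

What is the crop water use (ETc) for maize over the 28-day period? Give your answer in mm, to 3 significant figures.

167 mm

ET₀ = 0.27 × (0.46 × 22.7 + 8.13) = 0.27 × 18.572 = 5.0144 mm/d
ETc = Kc × ET₀ = 1.19 × 5.0144 = 5.9671 mm/d
Over 28 days: 5.9671 × 28 = 167.079 mm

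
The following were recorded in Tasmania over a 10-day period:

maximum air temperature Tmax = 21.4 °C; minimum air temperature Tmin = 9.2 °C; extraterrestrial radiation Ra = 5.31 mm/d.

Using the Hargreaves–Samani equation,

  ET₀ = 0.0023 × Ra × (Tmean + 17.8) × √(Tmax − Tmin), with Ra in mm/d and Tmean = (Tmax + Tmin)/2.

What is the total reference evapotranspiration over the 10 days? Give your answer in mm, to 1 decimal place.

14.1 mm

Tmean = (21.4 + 9.2)/2 = 15.30 °C
ET₀ = 0.0023 × 5.31 × (15.30 + 17.8) × √12.2 = 0.0023 × 5.31 × 33.10 × 3.4928 = 1.4120 mm/d
Over 10 days: 1.4120 × 10 = 14.120 mm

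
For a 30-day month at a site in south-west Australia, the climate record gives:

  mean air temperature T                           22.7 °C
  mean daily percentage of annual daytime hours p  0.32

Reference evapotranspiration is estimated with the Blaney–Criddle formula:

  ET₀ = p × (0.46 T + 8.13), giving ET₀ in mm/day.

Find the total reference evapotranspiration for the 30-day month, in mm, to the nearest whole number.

178 mm

ET₀ = 0.32 × (0.46 × 22.7 + 8.13) = 0.32 × 18.572 = 5.9430 mm/d
Monthly total = 5.9430 × 30 = 178.290 mm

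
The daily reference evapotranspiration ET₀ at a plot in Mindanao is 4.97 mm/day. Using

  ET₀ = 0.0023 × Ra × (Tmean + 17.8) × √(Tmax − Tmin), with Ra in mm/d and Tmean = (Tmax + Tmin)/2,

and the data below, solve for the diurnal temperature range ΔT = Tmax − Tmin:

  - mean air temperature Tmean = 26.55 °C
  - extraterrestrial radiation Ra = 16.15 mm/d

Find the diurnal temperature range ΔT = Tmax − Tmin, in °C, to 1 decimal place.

√ΔT = ET₀ / [0.0023 × Ra × (Tmean+17.8)] = 4.97 / (0.0023 × 16.15 × 44.35) = 3.0169
ΔT = 3.0169² = 9.102 °C

9.1 °C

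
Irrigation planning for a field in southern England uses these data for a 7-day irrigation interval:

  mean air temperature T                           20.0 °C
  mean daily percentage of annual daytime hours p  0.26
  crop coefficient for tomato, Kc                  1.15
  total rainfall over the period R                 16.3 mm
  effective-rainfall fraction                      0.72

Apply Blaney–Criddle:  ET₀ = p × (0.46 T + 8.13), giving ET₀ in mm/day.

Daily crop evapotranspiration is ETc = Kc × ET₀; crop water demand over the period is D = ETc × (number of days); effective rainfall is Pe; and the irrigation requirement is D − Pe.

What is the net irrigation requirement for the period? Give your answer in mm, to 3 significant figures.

ET₀ = 0.26 × (0.46 × 20.0 + 8.13) = 0.26 × 17.330 = 4.5058 mm/d
ETc = Kc × ET₀ = 1.15 × 4.5058 = 5.1817 mm/d
Crop demand D = ETc × 7 d = 5.1817 × 7 = 36.272 mm
Pe = 0.72 × 16.3 = 11.736 mm
D − Pe = 36.272 − 11.736 = 24.536 mm

24.5 mm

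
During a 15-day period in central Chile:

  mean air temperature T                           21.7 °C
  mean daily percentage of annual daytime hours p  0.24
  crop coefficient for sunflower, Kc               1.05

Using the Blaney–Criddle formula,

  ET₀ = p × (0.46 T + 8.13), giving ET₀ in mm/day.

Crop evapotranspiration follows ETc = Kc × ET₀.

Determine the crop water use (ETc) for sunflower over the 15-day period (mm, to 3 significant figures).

ET₀ = 0.24 × (0.46 × 21.7 + 8.13) = 0.24 × 18.112 = 4.3469 mm/d
ETc = Kc × ET₀ = 1.05 × 4.3469 = 4.5642 mm/d
Over 15 days: 4.5642 × 15 = 68.463 mm

68.5 mm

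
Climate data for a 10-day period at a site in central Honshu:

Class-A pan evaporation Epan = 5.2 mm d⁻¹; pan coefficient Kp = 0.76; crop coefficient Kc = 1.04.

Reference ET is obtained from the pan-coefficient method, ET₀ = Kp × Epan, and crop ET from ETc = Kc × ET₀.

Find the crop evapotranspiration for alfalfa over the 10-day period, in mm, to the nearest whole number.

ET₀ = 0.76 × 5.2 = 3.9520 mm/d
ETc = Kc × ET₀ = 1.04 × 3.9520 = 4.1101 mm/d
Over 10 days: 4.1101 × 10 = 41.101 mm

41 mm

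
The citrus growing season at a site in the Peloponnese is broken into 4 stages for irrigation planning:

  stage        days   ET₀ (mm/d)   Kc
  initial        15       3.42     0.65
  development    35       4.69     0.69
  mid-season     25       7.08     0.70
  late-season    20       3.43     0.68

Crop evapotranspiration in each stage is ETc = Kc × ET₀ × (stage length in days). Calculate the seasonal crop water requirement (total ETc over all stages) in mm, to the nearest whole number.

317 mm

initial: 0.65 × 3.42 × 15 = 33.35 mm
development: 0.69 × 4.69 × 35 = 113.26 mm
mid-season: 0.70 × 7.08 × 25 = 123.90 mm
late-season: 0.68 × 3.43 × 20 = 46.65 mm
Seasonal total = 317.16 mm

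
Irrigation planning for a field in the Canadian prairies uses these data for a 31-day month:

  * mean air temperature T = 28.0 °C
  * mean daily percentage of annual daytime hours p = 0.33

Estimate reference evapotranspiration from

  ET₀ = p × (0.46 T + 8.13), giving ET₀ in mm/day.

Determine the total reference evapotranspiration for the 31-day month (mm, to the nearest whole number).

215 mm

ET₀ = 0.33 × (0.46 × 28.0 + 8.13) = 0.33 × 21.010 = 6.9333 mm/d
Monthly total = 6.9333 × 31 = 214.932 mm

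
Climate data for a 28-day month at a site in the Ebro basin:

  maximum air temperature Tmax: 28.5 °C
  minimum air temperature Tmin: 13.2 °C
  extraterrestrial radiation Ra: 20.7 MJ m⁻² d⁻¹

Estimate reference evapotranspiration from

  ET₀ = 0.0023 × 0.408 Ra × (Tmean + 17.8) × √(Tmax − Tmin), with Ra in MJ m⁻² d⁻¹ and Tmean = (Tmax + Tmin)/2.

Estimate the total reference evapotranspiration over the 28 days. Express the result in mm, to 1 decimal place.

Tmean = (28.5 + 13.2)/2 = 20.85 °C
0.408 Ra = 0.408 × 20.7 = 8.4456 mm/d equivalent
ET₀ = 0.0023 × 8.4456 × (20.85 + 17.8) × √15.3 = 0.0023 × 8.4456 × 38.65 × 3.9115 = 2.9366 mm/d
Over 28 days: 2.9366 × 28 = 82.225 mm

82.2 mm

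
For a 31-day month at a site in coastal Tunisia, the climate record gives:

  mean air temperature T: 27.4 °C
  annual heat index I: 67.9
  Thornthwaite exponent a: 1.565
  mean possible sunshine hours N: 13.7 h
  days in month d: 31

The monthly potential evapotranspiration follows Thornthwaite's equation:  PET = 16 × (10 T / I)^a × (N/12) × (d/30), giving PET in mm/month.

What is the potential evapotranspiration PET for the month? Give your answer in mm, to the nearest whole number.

10T/I = 10 × 27.4 / 67.9 = 4.0353
(10T/I)^a = 4.0353^1.565 = 8.8756
Uncorrected PET = 16 × 8.8756 = 142.010 mm
Correction = (N/12)(d/30) = (13.7/12)(31/30) = 1.1797
PET = 142.010 × 1.1797 = 167.529 mm/month

168 mm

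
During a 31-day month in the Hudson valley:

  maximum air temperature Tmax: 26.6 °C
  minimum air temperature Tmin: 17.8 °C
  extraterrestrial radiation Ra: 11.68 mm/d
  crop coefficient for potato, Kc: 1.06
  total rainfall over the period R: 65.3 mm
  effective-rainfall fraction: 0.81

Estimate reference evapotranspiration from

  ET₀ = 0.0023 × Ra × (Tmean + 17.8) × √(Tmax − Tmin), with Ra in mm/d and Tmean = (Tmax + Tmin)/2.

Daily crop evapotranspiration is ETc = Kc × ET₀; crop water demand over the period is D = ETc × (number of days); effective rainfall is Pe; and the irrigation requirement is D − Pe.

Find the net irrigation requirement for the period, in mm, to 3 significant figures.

Tmean = (26.6 + 17.8)/2 = 22.20 °C
ET₀ = 0.0023 × 11.68 × (22.20 + 17.8) × √8.8 = 0.0023 × 11.68 × 40.00 × 2.9665 = 3.1877 mm/d
ETc = Kc × ET₀ = 1.06 × 3.1877 = 3.3790 mm/d
Crop demand D = ETc × 31 d = 3.3790 × 31 = 104.749 mm
Pe = 0.81 × 65.3 = 52.893 mm
D − Pe = 104.749 − 52.893 = 51.856 mm

51.9 mm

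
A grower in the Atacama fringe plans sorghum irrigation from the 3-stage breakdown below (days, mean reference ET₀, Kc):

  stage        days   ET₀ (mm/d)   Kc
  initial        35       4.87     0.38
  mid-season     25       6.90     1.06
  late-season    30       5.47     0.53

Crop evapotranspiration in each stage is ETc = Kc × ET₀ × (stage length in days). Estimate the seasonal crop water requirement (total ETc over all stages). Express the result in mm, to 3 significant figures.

335 mm

initial: 0.38 × 4.87 × 35 = 64.77 mm
mid-season: 1.06 × 6.90 × 25 = 182.85 mm
late-season: 0.53 × 5.47 × 30 = 86.97 mm
Seasonal total = 334.59 mm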